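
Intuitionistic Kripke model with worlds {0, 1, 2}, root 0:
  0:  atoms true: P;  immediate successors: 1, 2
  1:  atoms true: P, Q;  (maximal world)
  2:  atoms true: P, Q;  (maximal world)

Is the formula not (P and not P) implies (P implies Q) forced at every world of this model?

No

Not every world: 0 does not force not (P and not P) implies (P implies Q).
0 does not force not (P and not P) implies (P implies Q): already at 0 itself, 0 forces not (P and not P) but 0 does not force P implies Q.
0 does not force P implies Q: already at 0 itself, 0 forces P but 0 does not force Q.
0 lacks atom Q, so 0 does not force Q.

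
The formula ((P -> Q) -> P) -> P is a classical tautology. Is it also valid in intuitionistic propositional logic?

No

This is Peirce's law, which is not intuitionistically valid.
A Kripke countermodel: worlds 0, 1; order generated by 0 <= 1; atoms true at each world — 0:{}; 1:{P}.
0 ||-/- ((P -> Q) -> P) -> P: already at 0 itself, 0 ||- (P -> Q) -> P but 0 ||-/- P.
0 lacks atom P, so 0 ||-/- P.
So the root 0 does not force the formula.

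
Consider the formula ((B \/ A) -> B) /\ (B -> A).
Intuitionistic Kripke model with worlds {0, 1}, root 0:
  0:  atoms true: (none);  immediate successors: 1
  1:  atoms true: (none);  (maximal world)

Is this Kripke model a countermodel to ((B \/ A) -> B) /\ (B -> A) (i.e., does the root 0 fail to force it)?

0 ||- ((B \/ A) -> B) /\ (B -> A) since 0 forces both conjuncts.
So the root 0 forces ((B \/ A) -> B) /\ (B -> A); the model is not a countermodel.

No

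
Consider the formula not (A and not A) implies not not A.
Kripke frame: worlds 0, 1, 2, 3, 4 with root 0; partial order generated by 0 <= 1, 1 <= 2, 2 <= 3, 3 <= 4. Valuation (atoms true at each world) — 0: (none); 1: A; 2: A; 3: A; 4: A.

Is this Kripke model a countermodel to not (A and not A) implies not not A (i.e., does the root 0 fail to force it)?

0 forces not (A and not A) implies not not A: every world accessible from 0 that forces not (A and not A) (namely 0, 1, 2, 3, 4) also forces not not A.
So the root 0 forces not (A and not A) implies not not A; the model is not a countermodel.

No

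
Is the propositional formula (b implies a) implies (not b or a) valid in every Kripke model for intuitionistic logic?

No

This is the material-implication-as-disjunction principle, which is not intuitionistically valid.
A Kripke countermodel: worlds s0, s1; order generated by s0 <= s1; atoms true at each world — s0:{}; s1:{a,b}.
s0 does not force (b implies a) implies (not b or a): already at s0 itself, s0 forces b implies a but s0 does not force not b or a.
s0 does not force not b or a: neither disjunct is forced at s0.
s0 does not force not b since s1 is accessible from s0 and s1 forces b.
So the root s0 does not force the formula.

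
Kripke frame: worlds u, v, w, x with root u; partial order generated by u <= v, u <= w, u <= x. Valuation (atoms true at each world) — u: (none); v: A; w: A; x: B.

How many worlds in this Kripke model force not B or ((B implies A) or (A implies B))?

3

u: does not force it — u does not force not B or ((B implies A) or (A implies B)): neither disjunct is forced at u.
v: forces it.
w: forces it.
x: forces it.
Worlds forcing the formula: {v, w, x}.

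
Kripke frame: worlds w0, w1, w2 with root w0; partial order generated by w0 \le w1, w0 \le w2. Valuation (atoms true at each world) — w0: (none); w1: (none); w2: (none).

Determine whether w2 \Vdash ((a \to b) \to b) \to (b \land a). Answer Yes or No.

w2 \Vdash ((a \to b) \to b) \to (b \land a) vacuously: no world accessible from w2 forces the antecedent (a \to b) \to b.

Yes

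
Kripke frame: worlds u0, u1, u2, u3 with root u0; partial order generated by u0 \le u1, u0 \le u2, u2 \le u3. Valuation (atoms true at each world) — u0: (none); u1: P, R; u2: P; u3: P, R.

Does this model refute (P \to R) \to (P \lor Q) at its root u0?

u0 \Vdash (P \to R) \to (P \lor Q): every world accessible from u0 that forces P \to R (namely u1, u3) also forces P \lor Q.
So the root u0 forces (P \to R) \to (P \lor Q); the model is not a countermodel.

No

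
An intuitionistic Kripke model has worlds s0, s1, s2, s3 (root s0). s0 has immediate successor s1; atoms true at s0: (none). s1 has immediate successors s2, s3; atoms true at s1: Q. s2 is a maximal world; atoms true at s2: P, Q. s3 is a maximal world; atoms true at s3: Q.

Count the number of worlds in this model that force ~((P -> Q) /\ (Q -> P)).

s0: does not force it — s0 ||-/- ~((P -> Q) /\ (Q -> P)) since s2 is accessible from s0 and s2 ||- (P -> Q) /\ (Q -> P).
s1: does not force it.
s2: does not force it.
s3: forces it.
Worlds forcing the formula: {s3}.

1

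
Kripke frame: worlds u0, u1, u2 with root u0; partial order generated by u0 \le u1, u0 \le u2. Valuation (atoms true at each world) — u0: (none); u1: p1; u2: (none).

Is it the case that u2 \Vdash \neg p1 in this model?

u2 \Vdash \neg p1: no world accessible from u2 forces p1.

Yes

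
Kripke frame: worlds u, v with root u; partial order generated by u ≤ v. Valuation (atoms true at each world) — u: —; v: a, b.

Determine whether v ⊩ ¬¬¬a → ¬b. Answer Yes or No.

v ⊩ ¬¬¬a → ¬b vacuously: no world accessible from v forces the antecedent ¬¬¬a.

Yes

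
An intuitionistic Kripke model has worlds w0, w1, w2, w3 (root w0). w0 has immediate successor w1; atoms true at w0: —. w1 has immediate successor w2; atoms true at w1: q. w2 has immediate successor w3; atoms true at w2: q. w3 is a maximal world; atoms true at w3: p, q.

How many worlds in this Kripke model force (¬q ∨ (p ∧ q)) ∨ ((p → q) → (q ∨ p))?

w0: does not force it — w0 ⊮ (¬q ∨ (p ∧ q)) ∨ ((p → q) → (q ∨ p)): neither disjunct is forced at w0.
w1: forces it.
w2: forces it.
w3: forces it.
Worlds forcing the formula: {w1, w2, w3}.

3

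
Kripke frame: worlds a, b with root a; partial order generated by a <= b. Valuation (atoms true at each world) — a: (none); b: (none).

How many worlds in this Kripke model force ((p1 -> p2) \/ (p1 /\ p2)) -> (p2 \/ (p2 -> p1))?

a: forces it.
b: forces it.
Worlds forcing the formula: {a, b}.

2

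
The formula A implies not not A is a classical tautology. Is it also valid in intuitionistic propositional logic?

Yes

This is double-negation introduction, which is intuitionistically derivable.
If a world forces A then every accessible world forces A (persistence), so none forces not A; hence not not A.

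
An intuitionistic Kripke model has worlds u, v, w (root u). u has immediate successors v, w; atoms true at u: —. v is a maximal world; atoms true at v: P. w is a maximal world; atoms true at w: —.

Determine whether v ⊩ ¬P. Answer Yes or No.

No

v ⊮ ¬P since v is accessible from v and v ⊩ P.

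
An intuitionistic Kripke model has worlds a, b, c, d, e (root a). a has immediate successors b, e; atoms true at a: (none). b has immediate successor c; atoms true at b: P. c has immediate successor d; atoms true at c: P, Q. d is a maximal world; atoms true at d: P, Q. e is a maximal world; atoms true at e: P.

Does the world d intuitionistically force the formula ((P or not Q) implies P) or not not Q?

Yes

d forces ((P or not Q) implies P) or not not Q via the disjunct (P or not Q) implies P.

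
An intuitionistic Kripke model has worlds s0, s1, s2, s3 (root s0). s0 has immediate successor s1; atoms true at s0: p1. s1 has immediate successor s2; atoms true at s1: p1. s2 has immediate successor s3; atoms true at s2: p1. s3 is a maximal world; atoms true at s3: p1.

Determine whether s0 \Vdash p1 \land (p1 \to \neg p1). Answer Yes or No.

No

s0 \nVdash p1 \land (p1 \to \neg p1) since s0 fails p1 \to \neg p1.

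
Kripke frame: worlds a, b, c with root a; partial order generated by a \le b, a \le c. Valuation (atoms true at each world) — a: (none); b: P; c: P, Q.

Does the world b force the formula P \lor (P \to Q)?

Yes

b \Vdash P \lor (P \to Q) via the disjunct P.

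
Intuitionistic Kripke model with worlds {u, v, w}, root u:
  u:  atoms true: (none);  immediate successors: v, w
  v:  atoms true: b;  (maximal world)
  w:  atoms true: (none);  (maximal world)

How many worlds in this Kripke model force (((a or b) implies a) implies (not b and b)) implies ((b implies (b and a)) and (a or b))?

1

u: does not force it — u does not force (((a or b) implies a) implies (not b and b)) implies ((b implies (b and a)) and (a or b)): at the accessible world v, v forces ((a or b) implies a) implies (not b and b) but v does not force (b implies (b and a)) and (a or b).
v: does not force it — v does not force (((a or b) implies a) implies (not b and b)) implies ((b implies (b and a)) and (a or b)): already at v itself, v forces ((a or b) implies a) implies (not b and b) but v does not force (b implies (b and a)) and (a or b).
w: forces it.
Worlds forcing the formula: {w}.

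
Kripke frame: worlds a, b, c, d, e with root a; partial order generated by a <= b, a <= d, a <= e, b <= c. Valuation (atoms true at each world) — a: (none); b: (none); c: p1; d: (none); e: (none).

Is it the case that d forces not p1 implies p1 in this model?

No

d does not force not p1 implies p1: already at d itself, d forces not p1 but d does not force p1.
d lacks atom p1, so d does not force p1.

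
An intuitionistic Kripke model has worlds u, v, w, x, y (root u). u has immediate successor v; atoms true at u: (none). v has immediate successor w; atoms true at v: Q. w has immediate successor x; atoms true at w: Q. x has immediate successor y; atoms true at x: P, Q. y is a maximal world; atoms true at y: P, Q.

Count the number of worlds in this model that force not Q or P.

u: does not force it — u does not force not Q or P: neither disjunct is forced at u.
v: does not force it — v does not force not Q or P: neither disjunct is forced at v.
w: does not force it.
x: forces it.
y: forces it.
Worlds forcing the formula: {x, y}.

2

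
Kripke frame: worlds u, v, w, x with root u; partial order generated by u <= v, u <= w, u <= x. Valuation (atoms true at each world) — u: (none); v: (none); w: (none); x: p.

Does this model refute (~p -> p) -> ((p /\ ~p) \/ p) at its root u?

No

u ||- (~p -> p) -> ((p /\ ~p) \/ p): every world accessible from u that forces ~p -> p (namely x) also forces (p /\ ~p) \/ p.
So the root u forces (~p -> p) -> ((p /\ ~p) \/ p); the model is not a countermodel.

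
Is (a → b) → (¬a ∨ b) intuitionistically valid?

This is the material-implication-as-disjunction principle, which is not intuitionistically valid.
A Kripke countermodel: worlds u0, u1; order generated by u0 ≤ u1; atoms true at each world — u0:{}; u1:{a,b}.
u0 ⊮ (a → b) → (¬a ∨ b): already at u0 itself, u0 ⊩ a → b but u0 ⊮ ¬a ∨ b.
u0 ⊮ ¬a ∨ b: neither disjunct is forced at u0.
u0 ⊮ ¬a since u1 is accessible from u0 and u1 ⊩ a.
So the root u0 does not force the formula.

No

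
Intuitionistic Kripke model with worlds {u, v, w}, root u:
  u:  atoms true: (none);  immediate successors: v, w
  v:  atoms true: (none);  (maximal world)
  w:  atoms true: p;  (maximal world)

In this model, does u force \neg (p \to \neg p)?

No

u \nVdash \neg (p \to \neg p) since v is accessible from u and v \Vdash p \to \neg p.
v \Vdash p \to \neg p vacuously: no world accessible from v forces the antecedent p.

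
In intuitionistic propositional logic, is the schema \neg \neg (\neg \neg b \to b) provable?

Yes

This is the double negation of double-negation elimination, which is intuitionistically derivable.
By Glivenko's theorem the double negation of any classical propositional tautology is intuitionistically provable; \neg \neg b \to b is classically a tautology.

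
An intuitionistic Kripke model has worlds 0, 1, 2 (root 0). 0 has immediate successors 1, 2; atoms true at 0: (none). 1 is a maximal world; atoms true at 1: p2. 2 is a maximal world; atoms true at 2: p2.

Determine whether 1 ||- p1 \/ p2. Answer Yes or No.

Yes

1 ||- p1 \/ p2 via the disjunct p2.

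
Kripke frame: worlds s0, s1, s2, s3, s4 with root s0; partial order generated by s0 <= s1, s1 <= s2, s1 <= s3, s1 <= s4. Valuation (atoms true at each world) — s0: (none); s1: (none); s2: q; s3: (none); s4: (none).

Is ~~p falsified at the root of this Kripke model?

Yes

s0 ||-/- ~~p since s0 is accessible from s0 and s0 ||- ~p.
s0 ||- ~p: no world accessible from s0 forces p.
So the root s0 does not force ~~p; the model is a countermodel.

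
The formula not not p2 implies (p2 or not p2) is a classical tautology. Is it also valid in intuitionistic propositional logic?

This is a variant of double-negation elimination (deriving excluded middle from double negation), which is not intuitionistically valid.
A Kripke countermodel: worlds 0, 1; order generated by 0 <= 1; atoms true at each world — 0:{}; 1:{p2}.
0 does not force not not p2 implies (p2 or not p2): already at 0 itself, 0 forces not not p2 but 0 does not force p2 or not p2.
0 does not force p2 or not p2: neither disjunct is forced at 0.
0 lacks atom p2, so 0 does not force p2.
So the root 0 does not force the formula.

No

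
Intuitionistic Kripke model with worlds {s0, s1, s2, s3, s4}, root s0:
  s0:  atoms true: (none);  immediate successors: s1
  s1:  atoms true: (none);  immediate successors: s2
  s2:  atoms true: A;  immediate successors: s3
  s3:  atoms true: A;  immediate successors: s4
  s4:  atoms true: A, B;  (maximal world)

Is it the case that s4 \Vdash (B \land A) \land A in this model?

s4 \Vdash (B \land A) \land A since s4 forces both conjuncts.

Yes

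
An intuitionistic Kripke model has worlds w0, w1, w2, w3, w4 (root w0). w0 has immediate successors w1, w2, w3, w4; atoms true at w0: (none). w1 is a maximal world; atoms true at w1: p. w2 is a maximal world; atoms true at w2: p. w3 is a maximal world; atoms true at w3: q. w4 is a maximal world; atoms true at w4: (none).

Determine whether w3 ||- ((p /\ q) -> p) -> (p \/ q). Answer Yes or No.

Yes

w3 ||- ((p /\ q) -> p) -> (p \/ q): every world accessible from w3 that forces (p /\ q) -> p (namely w3) also forces p \/ q.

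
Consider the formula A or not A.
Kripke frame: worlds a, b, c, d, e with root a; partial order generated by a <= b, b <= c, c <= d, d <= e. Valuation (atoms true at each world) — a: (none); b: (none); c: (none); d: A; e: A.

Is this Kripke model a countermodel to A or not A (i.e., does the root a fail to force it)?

a does not force A or not A: neither disjunct is forced at a.
a lacks atom A, so a does not force A.
So the root a does not force A or not A; the model is a countermodel.

Yes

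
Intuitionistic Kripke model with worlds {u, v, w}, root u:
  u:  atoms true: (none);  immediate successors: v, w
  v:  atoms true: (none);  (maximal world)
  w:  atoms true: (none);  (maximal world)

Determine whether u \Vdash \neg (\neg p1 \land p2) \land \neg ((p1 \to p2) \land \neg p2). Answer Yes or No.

No

u \nVdash \neg (\neg p1 \land p2) \land \neg ((p1 \to p2) \land \neg p2) since u fails \neg ((p1 \to p2) \land \neg p2).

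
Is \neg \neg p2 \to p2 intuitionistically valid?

No

This is double-negation elimination, which is not intuitionistically valid.
A Kripke countermodel: worlds u, v; order generated by u \le v; atoms true at each world — u:{}; v:{p2}.
u \nVdash \neg \neg p2 \to p2: already at u itself, u \Vdash \neg \neg p2 but u \nVdash p2.
u lacks atom p2, so u \nVdash p2.
So the root u does not force the formula.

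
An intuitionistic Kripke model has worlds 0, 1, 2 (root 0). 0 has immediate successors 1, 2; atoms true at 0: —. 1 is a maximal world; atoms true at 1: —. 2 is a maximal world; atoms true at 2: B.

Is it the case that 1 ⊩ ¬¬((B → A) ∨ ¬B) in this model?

1 ⊩ ¬¬((B → A) ∨ ¬B): no world accessible from 1 forces ¬((B → A) ∨ ¬B).

Yes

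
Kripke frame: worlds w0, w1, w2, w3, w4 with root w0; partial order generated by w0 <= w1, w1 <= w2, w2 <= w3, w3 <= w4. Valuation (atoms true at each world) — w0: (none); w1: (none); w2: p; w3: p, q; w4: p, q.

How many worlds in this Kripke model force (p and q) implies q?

5

w0: forces it.
w1: forces it.
w2: forces it.
w3: forces it.
w4: forces it.
Worlds forcing the formula: {w0, w1, w2, w3, w4}.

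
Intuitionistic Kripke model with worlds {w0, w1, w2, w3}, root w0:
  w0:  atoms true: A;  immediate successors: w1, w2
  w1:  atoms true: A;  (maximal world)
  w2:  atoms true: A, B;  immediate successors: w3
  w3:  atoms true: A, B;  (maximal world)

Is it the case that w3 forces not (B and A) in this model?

w3 does not force not (B and A) since w3 is accessible from w3 and w3 forces B and A.
w3 forces B and A since w3 forces both conjuncts.

No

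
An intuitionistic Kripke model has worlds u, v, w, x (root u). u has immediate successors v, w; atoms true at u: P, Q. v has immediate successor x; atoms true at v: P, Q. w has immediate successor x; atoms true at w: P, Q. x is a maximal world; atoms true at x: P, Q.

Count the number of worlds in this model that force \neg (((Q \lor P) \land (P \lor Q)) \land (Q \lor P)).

0

u: does not force it — u \nVdash \neg (((Q \lor P) \land (P \lor Q)) \land (Q \lor P)) since u is accessible from u and u \Vdash ((Q \lor P) \land (P \lor Q)) \land (Q \lor P).
v: does not force it — v \nVdash \neg (((Q \lor P) \land (P \lor Q)) \land (Q \lor P)) since v is accessible from v and v \Vdash ((Q \lor P) \land (P \lor Q)) \land (Q \lor P).
w: does not force it — w \nVdash \neg (((Q \lor P) \land (P \lor Q)) \land (Q \lor P)) since w is accessible from w and w \Vdash ((Q \lor P) \land (P \lor Q)) \land (Q \lor P).
x: does not force it.
Worlds forcing the formula: { }.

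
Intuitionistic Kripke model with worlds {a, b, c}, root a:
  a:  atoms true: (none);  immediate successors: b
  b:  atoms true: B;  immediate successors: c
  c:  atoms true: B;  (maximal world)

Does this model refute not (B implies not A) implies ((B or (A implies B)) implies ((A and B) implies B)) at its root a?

No

a forces not (B implies not A) implies ((B or (A implies B)) implies ((A and B) implies B)) vacuously: no world accessible from a forces the antecedent not (B implies not A).
So the root a forces not (B implies not A) implies ((B or (A implies B)) implies ((A and B) implies B)); the model is not a countermodel.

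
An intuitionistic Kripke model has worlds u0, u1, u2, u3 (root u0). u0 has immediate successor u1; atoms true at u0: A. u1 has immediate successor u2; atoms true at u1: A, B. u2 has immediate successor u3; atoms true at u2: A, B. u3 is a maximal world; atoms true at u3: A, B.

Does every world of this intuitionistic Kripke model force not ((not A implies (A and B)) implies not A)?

Yes

u0 forces not ((not A implies (A and B)) implies not A): no world accessible from u0 forces (not A implies (A and B)) implies not A.
Since the root u0 forces not ((not A implies (A and B)) implies not A) and forcing is persistent (monotone upward), every world forces it.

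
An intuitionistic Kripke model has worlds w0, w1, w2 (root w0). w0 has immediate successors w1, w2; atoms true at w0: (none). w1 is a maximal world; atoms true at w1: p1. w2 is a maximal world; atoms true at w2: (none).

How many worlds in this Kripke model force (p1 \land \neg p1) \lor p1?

w0: does not force it — w0 \nVdash (p1 \land \neg p1) \lor p1: neither disjunct is forced at w0.
w1: forces it.
w2: does not force it — w2 \nVdash (p1 \land \neg p1) \lor p1: neither disjunct is forced at w2.
Worlds forcing the formula: {w1}.

1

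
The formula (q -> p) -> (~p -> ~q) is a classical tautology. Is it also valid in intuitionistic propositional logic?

This is the forward direction of contraposition, which is intuitionistically derivable.
Assume q -> p and ~p. If q held then p would follow, contradicting ~p; so ~q.

Yes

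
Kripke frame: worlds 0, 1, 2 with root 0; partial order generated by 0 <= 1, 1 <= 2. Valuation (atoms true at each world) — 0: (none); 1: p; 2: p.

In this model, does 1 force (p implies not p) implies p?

1 forces (p implies not p) implies p vacuously: no world accessible from 1 forces the antecedent p implies not p.

Yes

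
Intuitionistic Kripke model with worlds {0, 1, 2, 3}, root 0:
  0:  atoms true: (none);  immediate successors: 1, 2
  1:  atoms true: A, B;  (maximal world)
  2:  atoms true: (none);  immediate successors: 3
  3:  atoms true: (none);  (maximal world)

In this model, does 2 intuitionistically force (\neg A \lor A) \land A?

2 \nVdash (\neg A \lor A) \land A since 2 fails A.

No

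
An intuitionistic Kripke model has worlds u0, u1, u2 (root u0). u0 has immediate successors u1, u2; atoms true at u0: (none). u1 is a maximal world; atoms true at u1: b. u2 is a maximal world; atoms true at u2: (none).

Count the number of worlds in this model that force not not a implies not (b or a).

3

u0: forces it.
u1: forces it.
u2: forces it.
Worlds forcing the formula: {u0, u1, u2}.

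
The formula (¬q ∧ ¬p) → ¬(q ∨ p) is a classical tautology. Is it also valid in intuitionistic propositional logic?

This is a constructively valid De Morgan direction (conjunction of negations to negated disjunction), which is intuitionistically derivable.
If both ¬q and ¬p hold at a world, no accessible world forces q or forces p, so none forces q ∨ p.

Yes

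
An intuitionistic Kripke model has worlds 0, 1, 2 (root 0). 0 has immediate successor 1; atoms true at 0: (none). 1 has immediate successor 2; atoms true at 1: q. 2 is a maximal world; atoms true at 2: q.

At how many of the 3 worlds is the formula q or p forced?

0: does not force it — 0 does not force q or p: neither disjunct is forced at 0.
1: forces it.
2: forces it.
Worlds forcing the formula: {1, 2}.

2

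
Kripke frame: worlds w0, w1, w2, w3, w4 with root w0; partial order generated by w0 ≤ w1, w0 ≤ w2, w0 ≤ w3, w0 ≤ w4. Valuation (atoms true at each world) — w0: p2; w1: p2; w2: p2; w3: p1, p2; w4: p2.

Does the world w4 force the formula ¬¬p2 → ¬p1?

w4 ⊩ ¬¬p2 → ¬p1: every world accessible from w4 that forces ¬¬p2 (namely w4) also forces ¬p1.

Yes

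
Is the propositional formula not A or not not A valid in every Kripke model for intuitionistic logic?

No

This is the weak law of excluded middle, which is not intuitionistically valid.
A Kripke countermodel: worlds u0, u1, u2; order generated by u0 <= u1, u0 <= u2; atoms true at each world — u0:{}; u1:{A}; u2:{}.
u0 does not force not A or not not A: neither disjunct is forced at u0.
u0 does not force not A since u1 is accessible from u0 and u1 forces A.
So the root u0 does not force the formula.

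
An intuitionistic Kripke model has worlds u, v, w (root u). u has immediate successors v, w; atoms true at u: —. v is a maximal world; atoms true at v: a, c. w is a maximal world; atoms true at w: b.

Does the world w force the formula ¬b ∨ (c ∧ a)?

No

w ⊮ ¬b ∨ (c ∧ a): neither disjunct is forced at w.
w ⊮ ¬b since w is accessible from w and w ⊩ b.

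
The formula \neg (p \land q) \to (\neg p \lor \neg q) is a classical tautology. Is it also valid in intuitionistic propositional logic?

No

This is the constructively invalid direction of De Morgan's law for conjunction, which is not intuitionistically valid.
A Kripke countermodel: worlds u0, u1, u2; order generated by u0 \le u1, u0 \le u2; atoms true at each world — u0:{}; u1:{p}; u2:{q}.
u0 \nVdash \neg (p \land q) \to (\neg p \lor \neg q): already at u0 itself, u0 \Vdash \neg (p \land q) but u0 \nVdash \neg p \lor \neg q.
u0 \nVdash \neg p \lor \neg q: neither disjunct is forced at u0.
u0 \nVdash \neg p since u1 is accessible from u0 and u1 \Vdash p.
So the root u0 does not force the formula.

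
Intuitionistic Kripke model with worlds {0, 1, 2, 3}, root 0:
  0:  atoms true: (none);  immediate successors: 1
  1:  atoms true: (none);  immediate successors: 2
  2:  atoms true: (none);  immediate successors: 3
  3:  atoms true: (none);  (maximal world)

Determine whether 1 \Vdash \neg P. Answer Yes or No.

Yes

1 \Vdash \neg P: no world accessible from 1 forces P.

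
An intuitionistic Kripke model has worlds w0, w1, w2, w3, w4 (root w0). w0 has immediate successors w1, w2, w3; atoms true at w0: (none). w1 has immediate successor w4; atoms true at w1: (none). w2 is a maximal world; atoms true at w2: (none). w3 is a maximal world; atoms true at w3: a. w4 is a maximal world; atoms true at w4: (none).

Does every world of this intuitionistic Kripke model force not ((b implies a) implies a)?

No

Not every world: w0 does not force not ((b implies a) implies a).
w0 does not force not ((b implies a) implies a) since w3 is accessible from w0 and w3 forces (b implies a) implies a.
w3 forces (b implies a) implies a: every world accessible from w3 that forces b implies a (namely w3) also forces a.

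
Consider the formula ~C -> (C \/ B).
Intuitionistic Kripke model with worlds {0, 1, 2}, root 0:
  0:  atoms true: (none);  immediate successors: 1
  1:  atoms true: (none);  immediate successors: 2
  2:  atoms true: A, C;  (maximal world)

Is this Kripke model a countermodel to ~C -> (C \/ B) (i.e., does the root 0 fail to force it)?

0 ||- ~C -> (C \/ B) vacuously: no world accessible from 0 forces the antecedent ~C.
So the root 0 forces ~C -> (C \/ B); the model is not a countermodel.

No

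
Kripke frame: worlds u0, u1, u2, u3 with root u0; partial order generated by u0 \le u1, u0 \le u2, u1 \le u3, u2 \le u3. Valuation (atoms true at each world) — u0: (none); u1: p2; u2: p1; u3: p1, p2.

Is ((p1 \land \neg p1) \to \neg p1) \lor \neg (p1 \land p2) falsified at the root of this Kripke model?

No

u0 \Vdash ((p1 \land \neg p1) \to \neg p1) \lor \neg (p1 \land p2) via the disjunct (p1 \land \neg p1) \to \neg p1.
So the root u0 forces ((p1 \land \neg p1) \to \neg p1) \lor \neg (p1 \land p2); the model is not a countermodel.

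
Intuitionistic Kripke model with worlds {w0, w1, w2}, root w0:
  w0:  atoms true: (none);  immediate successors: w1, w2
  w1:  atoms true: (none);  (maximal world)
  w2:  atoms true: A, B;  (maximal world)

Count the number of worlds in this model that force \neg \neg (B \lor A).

1

w0: does not force it — w0 \nVdash \neg \neg (B \lor A) since w1 is accessible from w0 and w1 \Vdash \neg (B \lor A).
w1: does not force it — w1 \nVdash \neg \neg (B \lor A) since w1 is accessible from w1 and w1 \Vdash \neg (B \lor A).
w2: forces it.
Worlds forcing the formula: {w2}.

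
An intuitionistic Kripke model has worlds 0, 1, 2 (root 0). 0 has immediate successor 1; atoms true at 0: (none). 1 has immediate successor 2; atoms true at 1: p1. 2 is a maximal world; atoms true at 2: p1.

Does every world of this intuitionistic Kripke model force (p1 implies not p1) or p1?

Not every world: 0 does not force (p1 implies not p1) or p1.
0 does not force (p1 implies not p1) or p1: neither disjunct is forced at 0.
0 does not force p1 implies not p1: at the accessible world 1, 1 forces p1 but 1 does not force not p1.
1 does not force not p1 since 1 is accessible from 1 and 1 forces p1.

No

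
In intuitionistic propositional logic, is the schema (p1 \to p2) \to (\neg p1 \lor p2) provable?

This is the material-implication-as-disjunction principle, which is not intuitionistically valid.
A Kripke countermodel: worlds a, b; order generated by a \le b; atoms true at each world — a:{}; b:{p1,p2}.
a \nVdash (p1 \to p2) \to (\neg p1 \lor p2): already at a itself, a \Vdash p1 \to p2 but a \nVdash \neg p1 \lor p2.
a \nVdash \neg p1 \lor p2: neither disjunct is forced at a.
a \nVdash \neg p1 since b is accessible from a and b \Vdash p1.
So the root a does not force the formula.

No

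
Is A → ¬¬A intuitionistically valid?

This is double-negation introduction, which is intuitionistically derivable.
If a world forces A then every accessible world forces A (persistence), so none forces ¬A; hence ¬¬A.

Yes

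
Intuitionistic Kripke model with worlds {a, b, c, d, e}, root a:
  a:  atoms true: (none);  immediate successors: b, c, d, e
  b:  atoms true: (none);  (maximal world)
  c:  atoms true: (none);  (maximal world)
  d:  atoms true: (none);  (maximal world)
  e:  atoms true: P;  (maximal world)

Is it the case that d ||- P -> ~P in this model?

d ||- P -> ~P vacuously: no world accessible from d forces the antecedent P.

Yes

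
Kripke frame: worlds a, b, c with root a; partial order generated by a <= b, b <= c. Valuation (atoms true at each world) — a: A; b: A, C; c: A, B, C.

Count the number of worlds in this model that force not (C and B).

0

a: does not force it — a does not force not (C and B) since c is accessible from a and c forces C and B.
b: does not force it — b does not force not (C and B) since c is accessible from b and c forces C and B.
c: does not force it — c does not force not (C and B) since c is accessible from c and c forces C and B.
Worlds forcing the formula: { }.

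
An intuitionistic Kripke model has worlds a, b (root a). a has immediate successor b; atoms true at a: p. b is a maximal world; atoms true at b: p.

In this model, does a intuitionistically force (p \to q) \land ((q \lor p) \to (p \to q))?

No

a \nVdash (p \to q) \land ((q \lor p) \to (p \to q)) since a fails p \to q.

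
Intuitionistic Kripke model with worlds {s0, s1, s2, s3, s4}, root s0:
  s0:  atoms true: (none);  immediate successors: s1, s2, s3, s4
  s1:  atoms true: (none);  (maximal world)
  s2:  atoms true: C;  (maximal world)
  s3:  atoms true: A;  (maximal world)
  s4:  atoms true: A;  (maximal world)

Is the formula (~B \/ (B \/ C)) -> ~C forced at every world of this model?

Not every world: s0 ||-/- (~B \/ (B \/ C)) -> ~C.
s0 ||-/- (~B \/ (B \/ C)) -> ~C: already at s0 itself, s0 ||- ~B \/ (B \/ C) but s0 ||-/- ~C.
s0 ||-/- ~C since s2 is accessible from s0 and s2 ||- C.

No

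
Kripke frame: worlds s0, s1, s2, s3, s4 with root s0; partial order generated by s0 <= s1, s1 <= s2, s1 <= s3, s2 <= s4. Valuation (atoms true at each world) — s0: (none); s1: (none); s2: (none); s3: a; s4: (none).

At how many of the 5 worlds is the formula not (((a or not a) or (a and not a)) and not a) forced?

s0: does not force it — s0 does not force not (((a or not a) or (a and not a)) and not a) since s2 is accessible from s0 and s2 forces ((a or not a) or (a and not a)) and not a.
s1: does not force it.
s2: does not force it.
s3: forces it.
s4: does not force it.
Worlds forcing the formula: {s3}.

1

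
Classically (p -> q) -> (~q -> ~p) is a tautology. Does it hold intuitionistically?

Yes

This is the forward direction of contraposition, which is intuitionistically derivable.
Assume p -> q and ~q. If p held then q would follow, contradicting ~q; so ~p.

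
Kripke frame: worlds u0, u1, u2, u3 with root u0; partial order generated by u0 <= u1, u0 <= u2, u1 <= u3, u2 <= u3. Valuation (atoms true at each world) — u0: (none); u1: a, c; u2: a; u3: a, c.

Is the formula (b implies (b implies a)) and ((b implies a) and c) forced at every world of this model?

No

Not every world: u0 does not force (b implies (b implies a)) and ((b implies a) and c).
u0 does not force (b implies (b implies a)) and ((b implies a) and c) since u0 fails (b implies a) and c.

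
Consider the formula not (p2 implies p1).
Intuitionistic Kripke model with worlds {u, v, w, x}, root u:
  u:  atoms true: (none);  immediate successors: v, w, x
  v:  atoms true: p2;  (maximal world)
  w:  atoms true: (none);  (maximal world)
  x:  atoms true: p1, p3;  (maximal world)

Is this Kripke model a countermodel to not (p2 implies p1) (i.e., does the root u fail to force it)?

u does not force not (p2 implies p1) since w is accessible from u and w forces p2 implies p1.
w forces p2 implies p1 vacuously: no world accessible from w forces the antecedent p2.
So the root u does not force not (p2 implies p1); the model is a countermodel.

Yes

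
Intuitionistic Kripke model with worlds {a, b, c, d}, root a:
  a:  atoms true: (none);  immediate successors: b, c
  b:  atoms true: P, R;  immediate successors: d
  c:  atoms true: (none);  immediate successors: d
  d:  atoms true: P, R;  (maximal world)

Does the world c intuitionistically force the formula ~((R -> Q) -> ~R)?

No

c ||-/- ~((R -> Q) -> ~R) since c is accessible from c and c ||- (R -> Q) -> ~R.
c ||- (R -> Q) -> ~R vacuously: no world accessible from c forces the antecedent R -> Q.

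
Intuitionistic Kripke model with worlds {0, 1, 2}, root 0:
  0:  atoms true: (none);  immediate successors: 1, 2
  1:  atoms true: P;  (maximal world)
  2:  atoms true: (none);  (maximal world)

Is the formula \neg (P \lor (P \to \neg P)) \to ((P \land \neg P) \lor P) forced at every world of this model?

0 \Vdash \neg (P \lor (P \to \neg P)) \to ((P \land \neg P) \lor P) vacuously: no world accessible from 0 forces the antecedent \neg (P \lor (P \to \neg P)).
Since the root 0 forces \neg (P \lor (P \to \neg P)) \to ((P \land \neg P) \lor P) and forcing is persistent (monotone upward), every world forces it.

Yes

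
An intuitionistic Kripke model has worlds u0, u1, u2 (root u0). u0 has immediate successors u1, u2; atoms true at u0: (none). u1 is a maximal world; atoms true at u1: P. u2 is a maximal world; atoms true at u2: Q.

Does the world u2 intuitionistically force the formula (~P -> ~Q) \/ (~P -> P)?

No

u2 ||-/- (~P -> ~Q) \/ (~P -> P): neither disjunct is forced at u2.
u2 ||-/- ~P -> ~Q: already at u2 itself, u2 ||- ~P but u2 ||-/- ~Q.
u2 ||-/- ~Q since u2 is accessible from u2 and u2 ||- Q.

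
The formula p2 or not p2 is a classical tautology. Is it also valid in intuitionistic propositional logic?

This is the law of excluded middle, which is not intuitionistically valid.
A Kripke countermodel: worlds 0, 1; order generated by 0 <= 1; atoms true at each world — 0:{}; 1:{p2}.
0 does not force p2 or not p2: neither disjunct is forced at 0.
0 lacks atom p2, so 0 does not force p2.
So the root 0 does not force the formula.

No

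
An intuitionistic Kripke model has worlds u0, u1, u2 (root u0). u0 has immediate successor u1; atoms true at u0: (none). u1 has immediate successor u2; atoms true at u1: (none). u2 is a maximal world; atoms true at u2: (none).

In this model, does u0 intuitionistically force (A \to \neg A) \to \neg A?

u0 \Vdash (A \to \neg A) \to \neg A: every world accessible from u0 that forces A \to \neg A (namely u0, u1, u2) also forces \neg A.

Yes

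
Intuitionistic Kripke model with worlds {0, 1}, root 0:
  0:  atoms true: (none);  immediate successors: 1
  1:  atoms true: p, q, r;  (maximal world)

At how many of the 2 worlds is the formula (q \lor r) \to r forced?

0: forces it.
1: forces it.
Worlds forcing the formula: {0, 1}.

2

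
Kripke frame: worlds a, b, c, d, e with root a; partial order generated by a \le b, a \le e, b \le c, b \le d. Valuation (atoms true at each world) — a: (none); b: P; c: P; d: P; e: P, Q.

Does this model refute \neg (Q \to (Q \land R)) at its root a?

a \nVdash \neg (Q \to (Q \land R)) since b is accessible from a and b \Vdash Q \to (Q \land R).
b \Vdash Q \to (Q \land R) vacuously: no world accessible from b forces the antecedent Q.
So the root a does not force \neg (Q \to (Q \land R)); the model is a countermodel.

Yes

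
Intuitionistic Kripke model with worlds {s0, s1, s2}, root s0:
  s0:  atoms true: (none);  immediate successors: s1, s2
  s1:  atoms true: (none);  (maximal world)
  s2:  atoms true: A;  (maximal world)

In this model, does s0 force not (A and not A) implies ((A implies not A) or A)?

s0 does not force not (A and not A) implies ((A implies not A) or A): already at s0 itself, s0 forces not (A and not A) but s0 does not force (A implies not A) or A.
s0 does not force (A implies not A) or A: neither disjunct is forced at s0.
s0 does not force A implies not A: at the accessible world s2, s2 forces A but s2 does not force not A.

No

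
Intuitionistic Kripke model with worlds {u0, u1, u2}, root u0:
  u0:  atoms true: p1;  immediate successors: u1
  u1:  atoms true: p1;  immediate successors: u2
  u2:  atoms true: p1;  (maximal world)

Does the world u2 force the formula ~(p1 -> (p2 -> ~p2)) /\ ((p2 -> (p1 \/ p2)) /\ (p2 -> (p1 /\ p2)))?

u2 ||-/- ~(p1 -> (p2 -> ~p2)) /\ ((p2 -> (p1 \/ p2)) /\ (p2 -> (p1 /\ p2))) since u2 fails ~(p1 -> (p2 -> ~p2)).

No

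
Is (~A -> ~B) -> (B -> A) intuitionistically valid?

This is the converse of contraposition, which is not intuitionistically valid.
A Kripke countermodel: worlds u, v; order generated by u <= v; atoms true at each world — u:{B}; v:{A,B}.
u ||-/- (~A -> ~B) -> (B -> A): already at u itself, u ||- ~A -> ~B but u ||-/- B -> A.
u ||-/- B -> A: already at u itself, u ||- B but u ||-/- A.
u lacks atom A, so u ||-/- A.
So the root u does not force the formula.

No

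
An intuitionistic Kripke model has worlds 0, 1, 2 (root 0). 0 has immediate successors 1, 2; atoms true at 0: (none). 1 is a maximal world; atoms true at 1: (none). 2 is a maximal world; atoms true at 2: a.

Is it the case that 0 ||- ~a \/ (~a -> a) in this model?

0 ||-/- ~a \/ (~a -> a): neither disjunct is forced at 0.
0 ||-/- ~a since 2 is accessible from 0 and 2 ||- a.

No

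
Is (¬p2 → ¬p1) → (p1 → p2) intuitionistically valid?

No

This is the converse of contraposition, which is not intuitionistically valid.
A Kripke countermodel: worlds u0, u1; order generated by u0 ≤ u1; atoms true at each world — u0:{p1}; u1:{p1,p2}.
u0 ⊮ (¬p2 → ¬p1) → (p1 → p2): already at u0 itself, u0 ⊩ ¬p2 → ¬p1 but u0 ⊮ p1 → p2.
u0 ⊮ p1 → p2: already at u0 itself, u0 ⊩ p1 but u0 ⊮ p2.
u0 lacks atom p2, so u0 ⊮ p2.
So the root u0 does not force the formula.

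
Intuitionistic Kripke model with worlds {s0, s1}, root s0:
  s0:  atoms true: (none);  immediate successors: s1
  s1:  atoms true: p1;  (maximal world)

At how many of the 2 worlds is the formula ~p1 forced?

s0: does not force it — s0 ||-/- ~p1 since s1 is accessible from s0 and s1 ||- p1.
s1: does not force it.
Worlds forcing the formula: { }.

0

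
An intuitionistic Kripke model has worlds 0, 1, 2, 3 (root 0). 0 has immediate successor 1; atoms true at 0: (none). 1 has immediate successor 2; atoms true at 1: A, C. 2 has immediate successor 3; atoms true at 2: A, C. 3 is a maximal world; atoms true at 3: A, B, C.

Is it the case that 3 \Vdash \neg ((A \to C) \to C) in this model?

3 \nVdash \neg ((A \to C) \to C) since 3 is accessible from 3 and 3 \Vdash (A \to C) \to C.
3 \Vdash (A \to C) \to C: every world accessible from 3 that forces A \to C (namely 3) also forces C.

No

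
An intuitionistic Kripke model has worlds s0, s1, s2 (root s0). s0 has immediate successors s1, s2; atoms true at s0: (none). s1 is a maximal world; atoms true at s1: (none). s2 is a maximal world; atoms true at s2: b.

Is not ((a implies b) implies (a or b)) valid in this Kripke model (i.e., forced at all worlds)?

Not every world: s0 does not force not ((a implies b) implies (a or b)).
s0 does not force not ((a implies b) implies (a or b)) since s2 is accessible from s0 and s2 forces (a implies b) implies (a or b).
s2 forces (a implies b) implies (a or b): every world accessible from s2 that forces a implies b (namely s2) also forces a or b.

No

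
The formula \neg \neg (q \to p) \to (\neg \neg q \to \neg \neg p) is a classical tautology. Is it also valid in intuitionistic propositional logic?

Yes

This is the distribution of double negation over implication, which is intuitionistically derivable.
Assume \neg \neg (q \to p) and \neg \neg q; suppose \neg p. Then q \to p would give \neg q (by contraposition), contradicting \neg \neg q; so \neg (q \to p), contradicting \neg \neg (q \to p). Hence \neg \neg p.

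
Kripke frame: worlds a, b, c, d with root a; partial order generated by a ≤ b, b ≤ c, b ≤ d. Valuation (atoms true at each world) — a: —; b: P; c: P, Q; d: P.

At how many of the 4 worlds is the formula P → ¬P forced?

0

a: does not force it — a ⊮ P → ¬P: at the accessible world b, b ⊩ P but b ⊮ ¬P.
b: does not force it.
c: does not force it.
d: does not force it.
Worlds forcing the formula: { }.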